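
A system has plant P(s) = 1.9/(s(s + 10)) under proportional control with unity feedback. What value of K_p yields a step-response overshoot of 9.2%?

K_p = 36

From %OS = 100·exp(−πζ/√(1−ζ²)) = 9.2%, ζ = −ln(0.092)/√(π²+ln²(0.092)) = 0.6048.
Characteristic equation s² + 10s + 1.9K_p = 0 gives ζ = 10/(2√(1.9K_p)).
Setting ζ = 0.6048: √(1.9K_p) = 10/(2·0.6048) = 8.267, so K_p = 68.34/1.9 = 36.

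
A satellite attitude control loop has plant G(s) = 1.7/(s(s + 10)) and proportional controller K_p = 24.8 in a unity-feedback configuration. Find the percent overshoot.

The closed-loop denominator s² + 10s + 42.16 gives ω_n = √42.16 = 6.493 and ζ = 10/(2ω_n) = 0.7701.
%OS = 100·exp(−πζ/√(1−ζ²)) = 100·exp(−π·0.7701/√0.407) = 2.26%.

2.26%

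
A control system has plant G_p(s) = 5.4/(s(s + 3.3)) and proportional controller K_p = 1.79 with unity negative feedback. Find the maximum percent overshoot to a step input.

14%

From 1 + K_pG_p(s) = 0: s² + 3.3s + 9.666 = 0 ⇒ ω_n = 3.109, ζ = 0.5307.
%OS = 100·exp(−πζ/√(1−ζ²)) = 100·exp(−π·0.5307/√0.7183) = 14%.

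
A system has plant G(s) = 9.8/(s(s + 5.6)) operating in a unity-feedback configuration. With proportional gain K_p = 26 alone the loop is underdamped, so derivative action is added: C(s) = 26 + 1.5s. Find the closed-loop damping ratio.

ζ = 0.636

Forward path: (26 + 1.5s)·9.8/(s(s+5.6)). The closed-loop characteristic equation is s² + (5.6 + 9.8·1.5)s + 9.8·26 = 0.
That is s² + 20.3s + 254.8 = 0, so ω_n = 15.96 rad/s and ζ = 20.3/(2·15.96) = 0.6359.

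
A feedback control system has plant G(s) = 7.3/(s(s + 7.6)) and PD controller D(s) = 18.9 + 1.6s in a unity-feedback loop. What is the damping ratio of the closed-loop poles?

ζ = 0.821

Forward path: (18.9 + 1.6s)·7.3/(s(s+7.6)). The closed-loop characteristic equation is s² + (7.6 + 7.3·1.6)s + 7.3·18.9 = 0.
That is s² + 19.28s + 138 = 0, so ω_n = 11.75 rad/s and ζ = 19.28/(2·11.75) = 0.8207.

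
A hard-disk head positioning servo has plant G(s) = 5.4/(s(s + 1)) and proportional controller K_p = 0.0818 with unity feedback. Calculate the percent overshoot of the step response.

Closed-loop characteristic equation: s² + 1s + 0.4417 = 0, so ω_n = 0.6646 rad/s and ζ = 1/(2·0.6646) = 0.7523.
%OS = 100·exp(−πζ/√(1−ζ²)) = 100·exp(−π·0.7523/√0.434) = 2.77%.

2.77%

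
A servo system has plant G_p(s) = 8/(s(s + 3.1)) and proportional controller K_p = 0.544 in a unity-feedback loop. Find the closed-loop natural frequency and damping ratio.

1 + K_p·G_p(s) = 0 gives s² + 3.1s + 4.352 = 0.
So ω_n² = 4.352 ⇒ ω_n = 2.086 rad/s, and ζ = 3.1/(2ω_n) = 0.743.

ω_n = 2.09 rad/s, ζ = 0.743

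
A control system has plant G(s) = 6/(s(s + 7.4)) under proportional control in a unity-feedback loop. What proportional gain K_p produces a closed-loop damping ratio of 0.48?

Closed-loop characteristic equation: s² + 7.4s + K_p·6 = 0.
So ω_n = √(6K_p) and 2ζω_n = 7.4, giving ζ = 7.4/(2√(6K_p)).
Setting ζ = 0.48: √(6K_p) = 7.4/(2·0.48) = 7.708, so K_p = 59.42/6 = 9.9.

K_p = 9.9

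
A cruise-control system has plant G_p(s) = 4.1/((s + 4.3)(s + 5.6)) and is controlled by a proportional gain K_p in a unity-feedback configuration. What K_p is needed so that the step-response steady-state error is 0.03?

Steady-state error for a unit step on this type-0 loop is 1/(1 + K_p·G_p(0)).
G_p(0) = 0.1703. Require 1/(1 + K_p·0.1703) = 0.03, so 1 + 0.1703·K_p = 33.33.
K_p = (33.33 − 1)/0.1703 = 190.

K_p = 190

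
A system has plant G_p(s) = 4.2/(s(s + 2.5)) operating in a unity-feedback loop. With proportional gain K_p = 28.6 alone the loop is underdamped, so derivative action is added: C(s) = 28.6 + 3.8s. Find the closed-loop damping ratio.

ζ = 0.842

Forward path: (28.6 + 3.8s)·4.2/(s(s+2.5)). The closed-loop characteristic equation is s² + (2.5 + 4.2·3.8)s + 4.2·28.6 = 0.
That is s² + 18.46s + 120.1 = 0, so ω_n = 10.96 rad/s and ζ = 18.46/(2·10.96) = 0.8422.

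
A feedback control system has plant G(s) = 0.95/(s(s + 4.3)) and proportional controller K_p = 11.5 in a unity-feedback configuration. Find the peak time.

The closed-loop denominator s² + 4.3s + 10.92 gives ω_n = √10.92 = 3.305 and ζ = 4.3/(2ω_n) = 0.6505.
Damped frequency ω_d = ω_n√(1−ζ²) = 2.51 rad/s, so peak time T_p = π/ω_d = 1.25 s.

T_p = 1.25 s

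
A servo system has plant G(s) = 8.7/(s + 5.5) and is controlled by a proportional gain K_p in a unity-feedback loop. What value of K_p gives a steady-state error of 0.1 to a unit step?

The loop is type 0, so e_ss(step) = 1/(1 + K_pos) with K_pos = K_p·G(0).
G(0) = 1.582. Require 1/(1 + K_p·1.582) = 0.1, so 1 + 1.582·K_p = 10.
K_p = (10 − 1)/1.582 = 5.69.

K_p = 5.69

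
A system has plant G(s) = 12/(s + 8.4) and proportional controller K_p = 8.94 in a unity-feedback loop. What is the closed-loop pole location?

Closed-loop transfer function: T(s) = K_p·G(s)/(1 + K_p·G(s)) = 107.3/(s + 8.4 + 107.3) = 107.3/(s + 115.7).
The closed-loop pole is at s = −115.7.

s = -115.7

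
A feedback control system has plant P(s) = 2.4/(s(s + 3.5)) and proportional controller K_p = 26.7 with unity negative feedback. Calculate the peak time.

The closed-loop denominator s² + 3.5s + 64.08 gives ω_n = √64.08 = 8.005 and ζ = 3.5/(2ω_n) = 0.2186.
Damped frequency ω_d = ω_n√(1−ζ²) = 7.811 rad/s, so peak time T_p = π/ω_d = 0.402 s.

T_p = 0.402 s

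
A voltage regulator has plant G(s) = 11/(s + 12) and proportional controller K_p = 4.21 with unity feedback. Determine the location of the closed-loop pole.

Closed-loop transfer function: T(s) = K_p·G(s)/(1 + K_p·G(s)) = 46.31/(s + 12 + 46.31) = 46.31/(s + 58.31).
The closed-loop pole is at s = −58.31.

s = -58.31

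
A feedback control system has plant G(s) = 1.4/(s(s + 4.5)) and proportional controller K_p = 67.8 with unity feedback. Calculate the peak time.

From 1 + K_pG(s) = 0: s² + 4.5s + 94.92 = 0 ⇒ ω_n = 9.743, ζ = 0.2309.
Damped frequency ω_d = ω_n√(1−ζ²) = 9.479 rad/s, so peak time T_p = π/ω_d = 0.331 s.

T_p = 0.331 s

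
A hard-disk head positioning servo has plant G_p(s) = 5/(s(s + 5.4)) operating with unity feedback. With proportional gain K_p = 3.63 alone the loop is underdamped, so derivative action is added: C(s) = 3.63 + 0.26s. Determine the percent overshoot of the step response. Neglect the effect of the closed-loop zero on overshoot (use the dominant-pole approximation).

Forward path: (3.63 + 0.26s)·5/(s(s+5.4)). The closed-loop characteristic equation is s² + (5.4 + 5·0.26)s + 5·3.63 = 0.
That is s² + 6.7s + 18.15 = 0, so ω_n = 4.26 rad/s and ζ = 6.7/(2·4.26) = 0.7863.
%OS = 100·exp(−πζ/√(1−ζ²)) = 1.83%.

1.83%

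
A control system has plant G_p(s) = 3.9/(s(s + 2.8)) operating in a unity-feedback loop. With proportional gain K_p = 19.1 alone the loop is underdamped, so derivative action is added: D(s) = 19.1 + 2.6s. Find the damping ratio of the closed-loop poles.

Forward path: (19.1 + 2.6s)·3.9/(s(s+2.8)). The closed-loop characteristic equation is s² + (2.8 + 3.9·2.6)s + 3.9·19.1 = 0.
That is s² + 12.94s + 74.49 = 0, so ω_n = 8.631 rad/s and ζ = 12.94/(2·8.631) = 0.7496.

ζ = 0.75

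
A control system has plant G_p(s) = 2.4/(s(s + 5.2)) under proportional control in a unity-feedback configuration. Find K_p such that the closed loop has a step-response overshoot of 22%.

K_p = 14.9

From %OS = 100·exp(−πζ/√(1−ζ²)) = 22%, ζ = −ln(0.22)/√(π²+ln²(0.22)) = 0.4342.
Characteristic equation s² + 5.2s + 2.4K_p = 0 gives ζ = 5.2/(2√(2.4K_p)).
Setting ζ = 0.4342: √(2.4K_p) = 5.2/(2·0.4342) = 5.988, so K_p = 35.86/2.4 = 14.9.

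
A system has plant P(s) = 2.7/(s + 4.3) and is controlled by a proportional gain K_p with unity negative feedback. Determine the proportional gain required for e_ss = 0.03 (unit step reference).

For a type-0 loop with proportional control, e_ss = 1/(1 + K_p·P(0)).
P(0) = 0.6279. Require 1/(1 + K_p·0.6279) = 0.03, so 1 + 0.6279·K_p = 33.33.
K_p = (33.33 − 1)/0.6279 = 51.5.

K_p = 51.5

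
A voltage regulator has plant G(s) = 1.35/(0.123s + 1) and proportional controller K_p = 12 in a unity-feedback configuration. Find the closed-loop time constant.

Closed loop: T(s) = K_p·G/(1+K_p·G) = 16.2/(0.123s + 1 + 16.2), with pole at s = −(1 + 16.2)/0.123 = −139.8.
Closed-loop time constant τ = 1/139.8 = 0.00715 s.

τ = 0.00715 s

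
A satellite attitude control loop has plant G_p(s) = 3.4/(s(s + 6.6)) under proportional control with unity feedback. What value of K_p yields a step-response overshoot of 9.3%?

From %OS = 100·exp(−πζ/√(1−ζ²)) = 9.3%, ζ = −ln(0.093)/√(π²+ln²(0.093)) = 0.6031.
Characteristic equation s² + 6.6s + 3.4K_p = 0 gives ζ = 6.6/(2√(3.4K_p)).
Setting ζ = 0.6031: √(3.4K_p) = 6.6/(2·0.6031) = 5.472, so K_p = 29.94/3.4 = 8.81.

K_p = 8.81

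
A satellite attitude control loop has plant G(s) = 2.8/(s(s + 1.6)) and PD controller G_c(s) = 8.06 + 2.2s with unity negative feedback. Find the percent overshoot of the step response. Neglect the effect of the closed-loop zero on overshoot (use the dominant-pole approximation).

Forward path: (8.06 + 2.2s)·2.8/(s(s+1.6)). The closed-loop characteristic equation is s² + (1.6 + 2.8·2.2)s + 2.8·8.06 = 0.
That is s² + 7.76s + 22.57 = 0, so ω_n = 4.751 rad/s and ζ = 7.76/(2·4.751) = 0.8167.
%OS = 100·exp(−πζ/√(1−ζ²)) = 1.17%.

1.17%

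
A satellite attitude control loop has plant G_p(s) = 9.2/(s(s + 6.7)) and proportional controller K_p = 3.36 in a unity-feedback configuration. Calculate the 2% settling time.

From 1 + K_pG_p(s) = 0: s² + 6.7s + 30.91 = 0 ⇒ ω_n = 5.56, ζ = 0.6025.
2% settling time T_s ≈ 4/(ζω_n) = 4/3.35 = 1.19 s.

T_s ≈ 1.19 s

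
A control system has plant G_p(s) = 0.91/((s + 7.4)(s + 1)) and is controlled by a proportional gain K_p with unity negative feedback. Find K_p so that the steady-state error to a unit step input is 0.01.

K_p = 805

For a type-0 loop with proportional control, e_ss = 1/(1 + K_p·G_p(0)).
G_p(0) = 0.123. Require 1/(1 + K_p·0.123) = 0.01, so 1 + 0.123·K_p = 100.
K_p = (100 − 1)/0.123 = 805.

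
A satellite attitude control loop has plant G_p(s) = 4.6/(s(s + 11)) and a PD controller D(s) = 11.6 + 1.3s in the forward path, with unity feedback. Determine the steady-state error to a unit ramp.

0.206

The loop has one pole at the origin (type 1). Velocity error constant K_v = lim_{s→0} s·D(s)G_p(s) = 11.6·4.6/11 = 4.851.
Steady-state error to a unit ramp: e_ss = 1/K_v = 0.206.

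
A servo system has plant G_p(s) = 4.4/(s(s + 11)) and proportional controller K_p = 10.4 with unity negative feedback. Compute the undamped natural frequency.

ω_n = 6.76 rad/s

With unity feedback the closed-loop characteristic equation is s² + 11s + 10.4·4.4 = s² + 11s + 45.76 = 0.
Matching s² + 2ζω_n s + ω_n²: ω_n = √45.76 = 6.765 rad/s and 2ζω_n = 11, so ζ = 11/(2·6.765) = 0.813.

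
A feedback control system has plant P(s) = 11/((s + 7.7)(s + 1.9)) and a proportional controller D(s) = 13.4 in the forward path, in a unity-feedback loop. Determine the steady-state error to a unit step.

The loop is type 0. Static position error constant K_pos = D(0)·P(0) = 13.4·0.7519 = 10.08.
Steady-state error to a unit step: e_ss = 1/(1+K_pos) = 1/11.08 = 0.0903.

0.0903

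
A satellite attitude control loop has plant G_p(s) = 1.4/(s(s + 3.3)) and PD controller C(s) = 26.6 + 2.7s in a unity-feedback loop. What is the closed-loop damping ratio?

Forward path: (26.6 + 2.7s)·1.4/(s(s+3.3)). The closed-loop characteristic equation is s² + (3.3 + 1.4·2.7)s + 1.4·26.6 = 0.
That is s² + 7.08s + 37.24 = 0, so ω_n = 6.102 rad/s and ζ = 7.08/(2·6.102) = 0.5801.

ζ = 0.58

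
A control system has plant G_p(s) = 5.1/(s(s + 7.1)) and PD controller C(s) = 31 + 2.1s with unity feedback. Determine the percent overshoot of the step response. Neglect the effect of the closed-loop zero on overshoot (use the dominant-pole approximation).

Forward path: (31 + 2.1s)·5.1/(s(s+7.1)). The closed-loop characteristic equation is s² + (7.1 + 5.1·2.1)s + 5.1·31 = 0.
That is s² + 17.81s + 158.1 = 0, so ω_n = 12.57 rad/s and ζ = 17.81/(2·12.57) = 0.7082.
%OS = 100·exp(−πζ/√(1−ζ²)) = 4.28%.

4.28%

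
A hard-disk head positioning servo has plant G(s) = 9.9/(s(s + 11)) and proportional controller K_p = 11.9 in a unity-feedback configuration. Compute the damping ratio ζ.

With unity feedback the closed-loop characteristic equation is s² + 11s + 11.9·9.9 = s² + 11s + 117.8 = 0.
So ω_n² = 117.8 ⇒ ω_n = 10.85 rad/s, and ζ = 11/(2ω_n) = 0.507.

ζ = 0.507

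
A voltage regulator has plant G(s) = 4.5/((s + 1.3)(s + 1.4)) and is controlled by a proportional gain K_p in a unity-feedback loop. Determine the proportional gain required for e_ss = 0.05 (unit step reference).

K_p = 7.68

The loop is type 0, so e_ss(step) = 1/(1 + K_pos) with K_pos = K_p·G(0).
G(0) = 2.473. Require 1/(1 + K_p·2.473) = 0.05, so 1 + 2.473·K_p = 20.
K_p = (20 − 1)/2.473 = 7.68.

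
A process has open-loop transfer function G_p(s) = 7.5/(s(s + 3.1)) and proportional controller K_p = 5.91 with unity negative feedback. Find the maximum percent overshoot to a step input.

47.1%

From 1 + K_pG_p(s) = 0: s² + 3.1s + 44.33 = 0 ⇒ ω_n = 6.658, ζ = 0.2328.
%OS = 100·exp(−πζ/√(1−ζ²)) = 100·exp(−π·0.2328/√0.9458) = 47.1%.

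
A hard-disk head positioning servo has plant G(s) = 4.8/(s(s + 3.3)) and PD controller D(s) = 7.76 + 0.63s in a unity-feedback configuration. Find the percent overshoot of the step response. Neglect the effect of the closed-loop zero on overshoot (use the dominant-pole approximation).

Forward path: (7.76 + 0.63s)·4.8/(s(s+3.3)). The closed-loop characteristic equation is s² + (3.3 + 4.8·0.63)s + 4.8·7.76 = 0.
That is s² + 6.324s + 37.25 = 0, so ω_n = 6.103 rad/s and ζ = 6.324/(2·6.103) = 0.5181.
%OS = 100·exp(−πζ/√(1−ζ²)) = 14.9%.

14.9%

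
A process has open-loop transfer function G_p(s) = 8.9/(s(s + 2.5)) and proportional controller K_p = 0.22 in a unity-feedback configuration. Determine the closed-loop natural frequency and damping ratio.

With unity feedback the closed-loop characteristic equation is s² + 2.5s + 0.22·8.9 = s² + 2.5s + 1.958 = 0.
Matching s² + 2ζω_n s + ω_n²: ω_n = √1.958 = 1.399 rad/s and 2ζω_n = 2.5, so ζ = 2.5/(2·1.399) = 0.893.

ω_n = 1.4 rad/s, ζ = 0.893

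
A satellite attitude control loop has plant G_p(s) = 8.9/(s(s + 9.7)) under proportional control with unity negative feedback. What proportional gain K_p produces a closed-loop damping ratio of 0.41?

Closed-loop characteristic equation: s² + 9.7s + K_p·8.9 = 0.
So ω_n = √(8.9K_p) and 2ζω_n = 9.7, giving ζ = 9.7/(2√(8.9K_p)).
Setting ζ = 0.41: √(8.9K_p) = 9.7/(2·0.41) = 11.83, so K_p = 139.9/8.9 = 15.7.

K_p = 15.7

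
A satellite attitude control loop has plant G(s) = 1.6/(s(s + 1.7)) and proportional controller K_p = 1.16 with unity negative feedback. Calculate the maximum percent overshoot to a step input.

The closed-loop denominator s² + 1.7s + 1.856 gives ω_n = √1.856 = 1.362 and ζ = 1.7/(2ω_n) = 0.6239.
%OS = 100·exp(−πζ/√(1−ζ²)) = 100·exp(−π·0.6239/√0.6107) = 8.14%.

8.14%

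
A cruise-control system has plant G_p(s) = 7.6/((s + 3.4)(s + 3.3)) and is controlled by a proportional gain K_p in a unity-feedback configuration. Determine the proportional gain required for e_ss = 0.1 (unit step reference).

For a type-0 loop with proportional control, e_ss = 1/(1 + K_p·G_p(0)).
G_p(0) = 0.6774. Require 1/(1 + K_p·0.6774) = 0.1, so 1 + 0.6774·K_p = 10.
K_p = (10 − 1)/0.6774 = 13.3.

K_p = 13.3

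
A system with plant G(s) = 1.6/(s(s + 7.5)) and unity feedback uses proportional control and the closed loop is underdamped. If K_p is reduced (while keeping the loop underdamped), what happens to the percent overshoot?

decrease

ζ = 7.5/(2√(1.6K_p)) rises as K_p falls; higher damping means less overshoot.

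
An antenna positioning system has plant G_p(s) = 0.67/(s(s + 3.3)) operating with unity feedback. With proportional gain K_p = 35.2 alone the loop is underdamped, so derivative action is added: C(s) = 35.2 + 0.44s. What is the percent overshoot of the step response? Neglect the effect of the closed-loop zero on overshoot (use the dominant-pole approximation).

Forward path: (35.2 + 0.44s)·0.67/(s(s+3.3)). The closed-loop characteristic equation is s² + (3.3 + 0.67·0.44)s + 0.67·35.2 = 0.
That is s² + 3.595s + 23.58 = 0, so ω_n = 4.856 rad/s and ζ = 3.595/(2·4.856) = 0.3701.
%OS = 100·exp(−πζ/√(1−ζ²)) = 28.6%.

28.6%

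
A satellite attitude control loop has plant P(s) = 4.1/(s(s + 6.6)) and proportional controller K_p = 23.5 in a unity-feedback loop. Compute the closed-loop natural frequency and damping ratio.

ω_n = 9.82 rad/s, ζ = 0.336

With unity feedback the closed-loop characteristic equation is s² + 6.6s + 23.5·4.1 = s² + 6.6s + 96.35 = 0.
Matching s² + 2ζω_n s + ω_n²: ω_n = √96.35 = 9.816 rad/s and 2ζω_n = 6.6, so ζ = 6.6/(2·9.816) = 0.336.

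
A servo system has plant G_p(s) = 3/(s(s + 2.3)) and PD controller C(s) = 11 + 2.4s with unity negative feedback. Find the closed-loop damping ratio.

ζ = 0.827

Forward path: (11 + 2.4s)·3/(s(s+2.3)). The closed-loop characteristic equation is s² + (2.3 + 3·2.4)s + 3·11 = 0.
That is s² + 9.5s + 33 = 0, so ω_n = 5.745 rad/s and ζ = 9.5/(2·5.745) = 0.8269.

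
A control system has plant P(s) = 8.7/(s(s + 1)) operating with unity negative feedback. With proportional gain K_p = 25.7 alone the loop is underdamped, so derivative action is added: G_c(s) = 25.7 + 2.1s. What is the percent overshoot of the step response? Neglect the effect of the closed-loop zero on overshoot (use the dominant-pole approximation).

Forward path: (25.7 + 2.1s)·8.7/(s(s+1)). The closed-loop characteristic equation is s² + (1 + 8.7·2.1)s + 8.7·25.7 = 0.
That is s² + 19.27s + 223.6 = 0, so ω_n = 14.95 rad/s and ζ = 19.27/(2·14.95) = 0.6444.
%OS = 100·exp(−πζ/√(1−ζ²)) = 7.09%.

7.09%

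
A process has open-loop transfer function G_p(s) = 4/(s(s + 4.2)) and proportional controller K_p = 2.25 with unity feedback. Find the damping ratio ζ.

ζ = 0.7

The closed-loop denominator is s(s+4.2) + 2.25·4 = s² + 4.2s + 9.
So ω_n² = 9 ⇒ ω_n = 3 rad/s, and ζ = 4.2/(2ω_n) = 0.7.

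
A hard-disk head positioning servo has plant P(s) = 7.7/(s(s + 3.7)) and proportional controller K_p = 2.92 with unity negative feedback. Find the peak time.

T_p = 0.72 s

From 1 + K_pP(s) = 0: s² + 3.7s + 22.48 = 0 ⇒ ω_n = 4.742, ζ = 0.3902.
Damped frequency ω_d = ω_n√(1−ζ²) = 4.366 rad/s, so peak time T_p = π/ω_d = 0.72 s.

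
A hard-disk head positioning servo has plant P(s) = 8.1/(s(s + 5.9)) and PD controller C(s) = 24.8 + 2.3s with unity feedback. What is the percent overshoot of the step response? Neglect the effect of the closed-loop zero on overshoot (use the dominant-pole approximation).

0.441%

Forward path: (24.8 + 2.3s)·8.1/(s(s+5.9)). The closed-loop characteristic equation is s² + (5.9 + 8.1·2.3)s + 8.1·24.8 = 0.
That is s² + 24.53s + 200.9 = 0, so ω_n = 14.17 rad/s and ζ = 24.53/(2·14.17) = 0.8654.
%OS = 100·exp(−πζ/√(1−ζ²)) = 0.441%.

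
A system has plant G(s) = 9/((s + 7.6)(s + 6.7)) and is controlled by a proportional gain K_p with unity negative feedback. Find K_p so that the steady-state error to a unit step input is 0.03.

The loop is type 0, so e_ss(step) = 1/(1 + K_pos) with K_pos = K_p·G(0).
G(0) = 0.1767. Require 1/(1 + K_p·0.1767) = 0.03, so 1 + 0.1767·K_p = 33.33.
K_p = (33.33 − 1)/0.1767 = 183.

K_p = 183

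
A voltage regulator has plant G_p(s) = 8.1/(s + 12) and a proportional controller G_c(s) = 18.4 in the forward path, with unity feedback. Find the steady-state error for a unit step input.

0.0745

The loop is type 0. Static position error constant K_pos = G_c(0)·G_p(0) = 18.4·0.675 = 12.42.
Steady-state error to a unit step: e_ss = 1/(1+K_pos) = 1/13.42 = 0.0745.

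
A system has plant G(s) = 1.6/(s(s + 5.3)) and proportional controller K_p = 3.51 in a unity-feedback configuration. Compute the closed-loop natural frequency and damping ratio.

ω_n = 2.37 rad/s, ζ = 1.12

The closed-loop denominator is s(s+5.3) + 3.51·1.6 = s² + 5.3s + 5.616.
So ω_n² = 5.616 ⇒ ω_n = 2.37 rad/s, and ζ = 5.3/(2ω_n) = 1.12.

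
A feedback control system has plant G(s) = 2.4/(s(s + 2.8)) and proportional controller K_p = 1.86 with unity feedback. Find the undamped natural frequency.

ω_n = 2.11 rad/s

1 + K_p·G(s) = 0 gives s² + 2.8s + 4.464 = 0.
Matching s² + 2ζω_n s + ω_n²: ω_n = √4.464 = 2.113 rad/s and 2ζω_n = 2.8, so ζ = 2.8/(2·2.113) = 0.663.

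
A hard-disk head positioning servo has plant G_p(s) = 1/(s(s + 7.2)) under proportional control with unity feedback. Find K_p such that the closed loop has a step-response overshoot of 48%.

K_p = 250

From %OS = 100·exp(−πζ/√(1−ζ²)) = 48%, ζ = −ln(0.48)/√(π²+ln²(0.48)) = 0.2275.
Characteristic equation s² + 7.2s + 1K_p = 0 gives ζ = 7.2/(2√(1K_p)).
Setting ζ = 0.2275: √(1K_p) = 7.2/(2·0.2275) = 15.82, so K_p = 250.4/1 = 250.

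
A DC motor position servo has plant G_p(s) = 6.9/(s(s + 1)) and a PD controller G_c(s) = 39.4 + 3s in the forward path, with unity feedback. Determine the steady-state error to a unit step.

0

The open loop G_c(s)G_p(s) has a pole at the origin (type 1), so the static position error constant is infinite and e_ss = 1/(1+∞) = 0.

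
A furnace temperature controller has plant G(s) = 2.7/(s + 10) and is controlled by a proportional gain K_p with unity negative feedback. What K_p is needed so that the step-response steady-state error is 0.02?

For a type-0 loop with proportional control, e_ss = 1/(1 + K_p·G(0)).
G(0) = 0.27. Require 1/(1 + K_p·0.27) = 0.02, so 1 + 0.27·K_p = 50.
K_p = (50 − 1)/0.27 = 181.

K_p = 181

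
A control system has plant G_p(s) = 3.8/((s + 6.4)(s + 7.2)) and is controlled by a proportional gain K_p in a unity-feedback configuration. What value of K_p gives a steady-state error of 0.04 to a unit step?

For a type-0 loop with proportional control, e_ss = 1/(1 + K_p·G_p(0)).
G_p(0) = 0.08247. Require 1/(1 + K_p·0.08247) = 0.04, so 1 + 0.08247·K_p = 25.
K_p = (25 − 1)/0.08247 = 291.

K_p = 291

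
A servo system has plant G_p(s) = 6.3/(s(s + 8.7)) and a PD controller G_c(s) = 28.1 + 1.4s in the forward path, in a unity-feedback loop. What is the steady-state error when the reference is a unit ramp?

The loop has one pole at the origin (type 1). Velocity error constant K_v = lim_{s→0} s·G_c(s)G_p(s) = 28.1·6.3/8.7 = 20.35.
Steady-state error to a unit ramp: e_ss = 1/K_v = 0.0491.

0.0491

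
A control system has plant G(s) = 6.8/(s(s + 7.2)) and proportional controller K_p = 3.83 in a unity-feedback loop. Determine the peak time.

T_p = 0.869 s

The closed-loop denominator s² + 7.2s + 26.04 gives ω_n = √26.04 = 5.103 and ζ = 7.2/(2ω_n) = 0.7054.
Damped frequency ω_d = ω_n√(1−ζ²) = 3.617 rad/s, so peak time T_p = π/ω_d = 0.869 s.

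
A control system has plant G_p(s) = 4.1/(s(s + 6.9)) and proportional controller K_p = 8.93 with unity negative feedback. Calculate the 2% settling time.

T_s ≈ 1.16 s

The closed-loop denominator s² + 6.9s + 36.61 gives ω_n = √36.61 = 6.051 and ζ = 6.9/(2ω_n) = 0.5702.
2% settling time T_s ≈ 4/(ζω_n) = 4/3.45 = 1.16 s.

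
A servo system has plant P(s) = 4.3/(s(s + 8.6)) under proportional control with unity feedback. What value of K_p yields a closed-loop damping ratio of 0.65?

K_p = 10.2

Closed-loop characteristic equation: s² + 8.6s + K_p·4.3 = 0.
So ω_n = √(4.3K_p) and 2ζω_n = 8.6, giving ζ = 8.6/(2√(4.3K_p)).
Setting ζ = 0.65: √(4.3K_p) = 8.6/(2·0.65) = 6.615, so K_p = 43.76/4.3 = 10.2.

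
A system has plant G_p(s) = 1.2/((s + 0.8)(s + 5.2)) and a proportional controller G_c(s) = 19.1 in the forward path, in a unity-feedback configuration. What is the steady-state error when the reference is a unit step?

0.154

The loop is type 0. Static position error constant K_pos = G_c(0)·G_p(0) = 19.1·0.2885 = 5.51.
Steady-state error to a unit step: e_ss = 1/(1+K_pos) = 1/6.51 = 0.154.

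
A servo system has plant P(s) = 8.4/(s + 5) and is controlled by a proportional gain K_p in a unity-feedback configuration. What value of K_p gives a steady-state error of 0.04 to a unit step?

For a type-0 loop with proportional control, e_ss = 1/(1 + K_p·P(0)).
P(0) = 1.68. Require 1/(1 + K_p·1.68) = 0.04, so 1 + 1.68·K_p = 25.
K_p = (25 − 1)/1.68 = 14.3.

K_p = 14.3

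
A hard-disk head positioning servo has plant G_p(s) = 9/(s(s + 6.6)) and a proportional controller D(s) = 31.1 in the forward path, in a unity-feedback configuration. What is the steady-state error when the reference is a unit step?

0

The open loop D(s)G_p(s) has a pole at the origin (type 1), so the static position error constant is infinite and e_ss = 1/(1+∞) = 0.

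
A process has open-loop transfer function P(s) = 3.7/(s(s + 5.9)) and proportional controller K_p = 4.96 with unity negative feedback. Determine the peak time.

From 1 + K_pP(s) = 0: s² + 5.9s + 18.35 = 0 ⇒ ω_n = 4.284, ζ = 0.6886.
Damped frequency ω_d = ω_n√(1−ζ²) = 3.106 rad/s, so peak time T_p = π/ω_d = 1.01 s.

T_p = 1.01 s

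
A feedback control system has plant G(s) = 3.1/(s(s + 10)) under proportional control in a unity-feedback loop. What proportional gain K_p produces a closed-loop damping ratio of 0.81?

Closed-loop characteristic equation: s² + 10s + K_p·3.1 = 0.
So ω_n = √(3.1K_p) and 2ζω_n = 10, giving ζ = 10/(2√(3.1K_p)).
Setting ζ = 0.81: √(3.1K_p) = 10/(2·0.81) = 6.173, so K_p = 38.1/3.1 = 12.3.

K_p = 12.3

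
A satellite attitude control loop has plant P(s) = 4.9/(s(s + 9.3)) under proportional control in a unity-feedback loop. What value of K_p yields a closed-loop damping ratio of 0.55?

Closed-loop characteristic equation: s² + 9.3s + K_p·4.9 = 0.
So ω_n = √(4.9K_p) and 2ζω_n = 9.3, giving ζ = 9.3/(2√(4.9K_p)).
Setting ζ = 0.55: √(4.9K_p) = 9.3/(2·0.55) = 8.455, so K_p = 71.48/4.9 = 14.6.

K_p = 14.6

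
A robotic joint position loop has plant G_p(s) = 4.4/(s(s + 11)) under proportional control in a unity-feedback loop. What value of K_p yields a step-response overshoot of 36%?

From %OS = 100·exp(−πζ/√(1−ζ²)) = 36%, ζ = −ln(0.36)/√(π²+ln²(0.36)) = 0.3093.
Characteristic equation s² + 11s + 4.4K_p = 0 gives ζ = 11/(2√(4.4K_p)).
Setting ζ = 0.3093: √(4.4K_p) = 11/(2·0.3093) = 17.78, so K_p = 316.3/4.4 = 71.9.

K_p = 71.9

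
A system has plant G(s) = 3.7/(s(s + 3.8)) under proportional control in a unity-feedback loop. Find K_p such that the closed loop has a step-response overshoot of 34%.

K_p = 9.25

From %OS = 100·exp(−πζ/√(1−ζ²)) = 34%, ζ = −ln(0.34)/√(π²+ln²(0.34)) = 0.3248.
Characteristic equation s² + 3.8s + 3.7K_p = 0 gives ζ = 3.8/(2√(3.7K_p)).
Setting ζ = 0.3248: √(3.7K_p) = 3.8/(2·0.3248) = 5.85, so K_p = 34.22/3.7 = 9.25.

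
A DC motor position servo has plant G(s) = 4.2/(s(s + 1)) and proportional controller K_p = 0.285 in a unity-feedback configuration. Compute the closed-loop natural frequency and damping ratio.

ω_n = 1.09 rad/s, ζ = 0.457

1 + K_p·G(s) = 0 gives s² + 1s + 1.197 = 0.
Matching s² + 2ζω_n s + ω_n²: ω_n = √1.197 = 1.094 rad/s and 2ζω_n = 1, so ζ = 1/(2·1.094) = 0.457.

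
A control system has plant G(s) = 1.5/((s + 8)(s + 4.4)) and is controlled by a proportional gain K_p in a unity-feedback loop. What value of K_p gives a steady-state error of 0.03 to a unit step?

Steady-state error for a unit step on this type-0 loop is 1/(1 + K_p·G(0)).
G(0) = 0.04261. Require 1/(1 + K_p·0.04261) = 0.03, so 1 + 0.04261·K_p = 33.33.
K_p = (33.33 − 1)/0.04261 = 759.

K_p = 759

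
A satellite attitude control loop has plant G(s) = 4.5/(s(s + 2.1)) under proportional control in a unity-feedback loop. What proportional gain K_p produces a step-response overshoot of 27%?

From %OS = 100·exp(−πζ/√(1−ζ²)) = 27%, ζ = −ln(0.27)/√(π²+ln²(0.27)) = 0.3847.
Characteristic equation s² + 2.1s + 4.5K_p = 0 gives ζ = 2.1/(2√(4.5K_p)).
Setting ζ = 0.3847: √(4.5K_p) = 2.1/(2·0.3847) = 2.729, so K_p = 7.45/4.5 = 1.66.

K_p = 1.66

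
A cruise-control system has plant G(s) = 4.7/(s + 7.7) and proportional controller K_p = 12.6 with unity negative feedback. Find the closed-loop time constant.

τ = 0.0149 s

Closed-loop transfer function: T(s) = K_p·G(s)/(1 + K_p·G(s)) = 59.22/(s + 7.7 + 59.22) = 59.22/(s + 66.92).
Time constant τ = 1/66.92 = 0.0149 s.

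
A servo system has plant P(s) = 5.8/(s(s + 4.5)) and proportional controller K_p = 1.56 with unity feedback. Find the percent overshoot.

The closed-loop denominator s² + 4.5s + 9.048 gives ω_n = √9.048 = 3.008 and ζ = 4.5/(2ω_n) = 0.748.
%OS = 100·exp(−πζ/√(1−ζ²)) = 100·exp(−π·0.748/√0.4405) = 2.9%.

2.9%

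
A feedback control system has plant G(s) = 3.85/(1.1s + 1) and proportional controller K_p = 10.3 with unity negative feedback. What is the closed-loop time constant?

Closed loop: T(s) = K_p·G/(1+K_p·G) = 39.66/(1.1s + 1 + 39.66), with pole at s = −(1 + 39.66)/1.1 = −36.96.
Closed-loop time constant τ = 1/36.96 = 0.0271 s.

τ = 0.0271 s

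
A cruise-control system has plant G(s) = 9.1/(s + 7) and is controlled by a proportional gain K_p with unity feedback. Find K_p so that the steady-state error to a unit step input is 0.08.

For a type-0 loop with proportional control, e_ss = 1/(1 + K_p·G(0)).
G(0) = 1.3. Require 1/(1 + K_p·1.3) = 0.08, so 1 + 1.3·K_p = 12.5.
K_p = (12.5 − 1)/1.3 = 8.85.

K_p = 8.85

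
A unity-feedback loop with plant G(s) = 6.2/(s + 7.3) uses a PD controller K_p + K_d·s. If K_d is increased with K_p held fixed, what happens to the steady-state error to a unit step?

At s = 0 the derivative term contributes nothing: C(0) = K_p regardless of K_d, so K_pos = K_p·G(0) and e_ss are unchanged.

unchanged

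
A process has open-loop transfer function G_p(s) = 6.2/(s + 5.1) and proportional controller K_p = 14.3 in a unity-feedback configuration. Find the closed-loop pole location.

s = -93.76

Closed-loop transfer function: T(s) = K_p·G_p(s)/(1 + K_p·G_p(s)) = 88.66/(s + 5.1 + 88.66) = 88.66/(s + 93.76).
The closed-loop pole is at s = −93.76.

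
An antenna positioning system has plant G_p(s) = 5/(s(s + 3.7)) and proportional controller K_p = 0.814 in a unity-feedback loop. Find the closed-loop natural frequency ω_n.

ω_n = 2.02 rad/s

The closed-loop denominator is s(s+3.7) + 0.814·5 = s² + 3.7s + 4.07.
Matching s² + 2ζω_n s + ω_n²: ω_n = √4.07 = 2.017 rad/s and 2ζω_n = 3.7, so ζ = 3.7/(2·2.017) = 0.917.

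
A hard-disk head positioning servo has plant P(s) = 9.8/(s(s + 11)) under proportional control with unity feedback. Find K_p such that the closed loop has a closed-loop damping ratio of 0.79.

Closed-loop characteristic equation: s² + 11s + K_p·9.8 = 0.
So ω_n = √(9.8K_p) and 2ζω_n = 11, giving ζ = 11/(2√(9.8K_p)).
Setting ζ = 0.79: √(9.8K_p) = 11/(2·0.79) = 6.962, so K_p = 48.47/9.8 = 4.95.

K_p = 4.95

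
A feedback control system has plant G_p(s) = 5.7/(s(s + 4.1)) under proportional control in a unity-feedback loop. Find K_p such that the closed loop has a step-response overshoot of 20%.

From %OS = 100·exp(−πζ/√(1−ζ²)) = 20%, ζ = −ln(0.2)/√(π²+ln²(0.2)) = 0.4559.
Characteristic equation s² + 4.1s + 5.7K_p = 0 gives ζ = 4.1/(2√(5.7K_p)).
Setting ζ = 0.4559: √(5.7K_p) = 4.1/(2·0.4559) = 4.496, so K_p = 20.21/5.7 = 3.55.

K_p = 3.55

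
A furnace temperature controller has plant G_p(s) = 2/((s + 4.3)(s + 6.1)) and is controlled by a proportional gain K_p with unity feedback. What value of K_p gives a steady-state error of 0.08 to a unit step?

K_p = 151

The loop is type 0, so e_ss(step) = 1/(1 + K_pos) with K_pos = K_p·G_p(0).
G_p(0) = 0.07625. Require 1/(1 + K_p·0.07625) = 0.08, so 1 + 0.07625·K_p = 12.5.
K_p = (12.5 − 1)/0.07625 = 151.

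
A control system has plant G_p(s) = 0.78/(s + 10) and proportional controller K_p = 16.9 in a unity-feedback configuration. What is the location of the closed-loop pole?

s = -23.18

Closed-loop transfer function: T(s) = K_p·G_p(s)/(1 + K_p·G_p(s)) = 13.18/(s + 10 + 13.18) = 13.18/(s + 23.18).
The closed-loop pole is at s = −23.18.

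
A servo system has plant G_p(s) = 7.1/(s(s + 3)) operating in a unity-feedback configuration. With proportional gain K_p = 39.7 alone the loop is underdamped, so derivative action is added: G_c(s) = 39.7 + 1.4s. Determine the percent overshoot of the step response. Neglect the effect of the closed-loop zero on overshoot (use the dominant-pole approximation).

Forward path: (39.7 + 1.4s)·7.1/(s(s+3)). The closed-loop characteristic equation is s² + (3 + 7.1·1.4)s + 7.1·39.7 = 0.
That is s² + 12.94s + 281.9 = 0, so ω_n = 16.79 rad/s and ζ = 12.94/(2·16.79) = 0.3854.
%OS = 100·exp(−πζ/√(1−ζ²)) = 26.9%.

26.9%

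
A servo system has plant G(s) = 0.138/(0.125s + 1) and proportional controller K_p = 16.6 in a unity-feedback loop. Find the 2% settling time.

Closed loop: T(s) = K_p·G/(1+K_p·G) = 2.291/(0.125s + 1 + 2.291), with pole at s = −(1 + 2.291)/0.125 = −26.33.
τ = 1/26.33 = 0.03798 s, so 2% settling time ≈ 4τ = 0.152 s.

T_s ≈ 0.152 s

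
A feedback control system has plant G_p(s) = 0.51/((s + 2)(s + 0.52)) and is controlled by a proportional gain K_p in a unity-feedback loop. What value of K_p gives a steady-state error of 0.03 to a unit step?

K_p = 65.9

The loop is type 0, so e_ss(step) = 1/(1 + K_pos) with K_pos = K_p·G_p(0).
G_p(0) = 0.4904. Require 1/(1 + K_p·0.4904) = 0.03, so 1 + 0.4904·K_p = 33.33.
K_p = (33.33 − 1)/0.4904 = 65.9.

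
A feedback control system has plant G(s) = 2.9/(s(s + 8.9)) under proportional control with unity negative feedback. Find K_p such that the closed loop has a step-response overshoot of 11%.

K_p = 20.7

From %OS = 100·exp(−πζ/√(1−ζ²)) = 11%, ζ = −ln(0.11)/√(π²+ln²(0.11)) = 0.5749.
Characteristic equation s² + 8.9s + 2.9K_p = 0 gives ζ = 8.9/(2√(2.9K_p)).
Setting ζ = 0.5749: √(2.9K_p) = 8.9/(2·0.5749) = 7.741, so K_p = 59.92/2.9 = 20.7.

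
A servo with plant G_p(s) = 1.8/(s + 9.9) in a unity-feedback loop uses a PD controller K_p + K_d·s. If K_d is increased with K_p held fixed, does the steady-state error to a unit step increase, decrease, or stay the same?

unchanged

At s = 0 the derivative term contributes nothing: C(0) = K_p regardless of K_d, so K_pos = K_p·G_p(0) and e_ss are unchanged.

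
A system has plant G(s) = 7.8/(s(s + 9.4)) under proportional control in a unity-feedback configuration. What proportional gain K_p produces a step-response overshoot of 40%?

K_p = 36.1

From %OS = 100·exp(−πζ/√(1−ζ²)) = 40%, ζ = −ln(0.4)/√(π²+ln²(0.4)) = 0.28.
Characteristic equation s² + 9.4s + 7.8K_p = 0 gives ζ = 9.4/(2√(7.8K_p)).
Setting ζ = 0.28: √(7.8K_p) = 9.4/(2·0.28) = 16.79, so K_p = 281.8/7.8 = 36.1.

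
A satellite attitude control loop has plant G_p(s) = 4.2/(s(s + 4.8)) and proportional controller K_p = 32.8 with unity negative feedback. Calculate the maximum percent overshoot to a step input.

The closed-loop denominator s² + 4.8s + 137.8 gives ω_n = √137.8 = 11.74 and ζ = 4.8/(2ω_n) = 0.2045.
%OS = 100·exp(−πζ/√(1−ζ²)) = 100·exp(−π·0.2045/√0.9582) = 51.9%.

51.9%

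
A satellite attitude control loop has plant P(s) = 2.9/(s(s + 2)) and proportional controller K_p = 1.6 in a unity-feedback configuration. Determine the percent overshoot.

The closed-loop denominator s² + 2s + 4.64 gives ω_n = √4.64 = 2.154 and ζ = 2/(2ω_n) = 0.4642.
%OS = 100·exp(−πζ/√(1−ζ²)) = 100·exp(−π·0.4642/√0.7845) = 19.3%.

19.3%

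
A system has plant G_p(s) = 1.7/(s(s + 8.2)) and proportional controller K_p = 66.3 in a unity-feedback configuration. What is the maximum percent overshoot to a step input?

From 1 + K_pG_p(s) = 0: s² + 8.2s + 112.7 = 0 ⇒ ω_n = 10.62, ζ = 0.3862.
%OS = 100·exp(−πζ/√(1−ζ²)) = 100·exp(−π·0.3862/√0.8509) = 26.8%.

26.8%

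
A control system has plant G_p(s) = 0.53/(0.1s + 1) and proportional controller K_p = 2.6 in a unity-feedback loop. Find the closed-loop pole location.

s = -23.78

Closed loop: T(s) = K_p·G_p/(1+K_p·G_p) = 1.378/(0.1s + 1 + 1.378), with pole at s = −(1 + 1.378)/0.1 = −23.78.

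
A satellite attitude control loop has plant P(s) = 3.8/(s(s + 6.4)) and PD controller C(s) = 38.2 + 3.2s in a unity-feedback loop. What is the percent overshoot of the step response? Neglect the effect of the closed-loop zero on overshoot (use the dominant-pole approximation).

2.25%

Forward path: (38.2 + 3.2s)·3.8/(s(s+6.4)). The closed-loop characteristic equation is s² + (6.4 + 3.8·3.2)s + 3.8·38.2 = 0.
That is s² + 18.56s + 145.2 = 0, so ω_n = 12.05 rad/s and ζ = 18.56/(2·12.05) = 0.7702.
%OS = 100·exp(−πζ/√(1−ζ²)) = 2.25%.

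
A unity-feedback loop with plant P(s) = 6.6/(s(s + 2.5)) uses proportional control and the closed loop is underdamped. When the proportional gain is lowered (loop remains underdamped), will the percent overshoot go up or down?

ζ = 2.5/(2√(6.6K_p)) rises as K_p falls; higher damping means less overshoot.

decrease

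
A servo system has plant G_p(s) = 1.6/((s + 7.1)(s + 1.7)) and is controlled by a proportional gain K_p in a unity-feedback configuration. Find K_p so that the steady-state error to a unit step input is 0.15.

Steady-state error for a unit step on this type-0 loop is 1/(1 + K_p·G_p(0)).
G_p(0) = 0.1326. Require 1/(1 + K_p·0.1326) = 0.15, so 1 + 0.1326·K_p = 6.667.
K_p = (6.667 − 1)/0.1326 = 42.7.

K_p = 42.7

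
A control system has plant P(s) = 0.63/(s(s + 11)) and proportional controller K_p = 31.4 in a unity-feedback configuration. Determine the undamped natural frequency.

The closed-loop denominator is s(s+11) + 31.4·0.63 = s² + 11s + 19.78.
Matching s² + 2ζω_n s + ω_n²: ω_n = √19.78 = 4.448 rad/s and 2ζω_n = 11, so ζ = 11/(2·4.448) = 1.24.

ω_n = 4.45 rad/s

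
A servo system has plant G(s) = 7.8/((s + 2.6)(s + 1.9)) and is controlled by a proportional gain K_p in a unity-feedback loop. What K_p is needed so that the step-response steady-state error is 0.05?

For a type-0 loop with proportional control, e_ss = 1/(1 + K_p·G(0)).
G(0) = 1.579. Require 1/(1 + K_p·1.579) = 0.05, so 1 + 1.579·K_p = 20.
K_p = (20 − 1)/1.579 = 12.

K_p = 12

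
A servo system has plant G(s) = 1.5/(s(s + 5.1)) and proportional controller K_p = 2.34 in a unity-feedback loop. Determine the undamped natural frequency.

ω_n = 1.87 rad/s

With unity feedback the closed-loop characteristic equation is s² + 5.1s + 2.34·1.5 = s² + 5.1s + 3.51 = 0.
So ω_n² = 3.51 ⇒ ω_n = 1.873 rad/s, and ζ = 5.1/(2ω_n) = 1.36.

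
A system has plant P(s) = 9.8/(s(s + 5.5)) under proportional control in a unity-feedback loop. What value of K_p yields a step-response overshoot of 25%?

K_p = 4.73

From %OS = 100·exp(−πζ/√(1−ζ²)) = 25%, ζ = −ln(0.25)/√(π²+ln²(0.25)) = 0.4037.
Characteristic equation s² + 5.5s + 9.8K_p = 0 gives ζ = 5.5/(2√(9.8K_p)).
Setting ζ = 0.4037: √(9.8K_p) = 5.5/(2·0.4037) = 6.812, so K_p = 46.4/9.8 = 4.73.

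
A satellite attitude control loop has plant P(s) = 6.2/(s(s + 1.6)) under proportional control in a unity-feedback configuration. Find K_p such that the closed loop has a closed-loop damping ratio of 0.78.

Closed-loop characteristic equation: s² + 1.6s + K_p·6.2 = 0.
So ω_n = √(6.2K_p) and 2ζω_n = 1.6, giving ζ = 1.6/(2√(6.2K_p)).
Setting ζ = 0.78: √(6.2K_p) = 1.6/(2·0.78) = 1.026, so K_p = 1.052/6.2 = 0.17.

K_p = 0.17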